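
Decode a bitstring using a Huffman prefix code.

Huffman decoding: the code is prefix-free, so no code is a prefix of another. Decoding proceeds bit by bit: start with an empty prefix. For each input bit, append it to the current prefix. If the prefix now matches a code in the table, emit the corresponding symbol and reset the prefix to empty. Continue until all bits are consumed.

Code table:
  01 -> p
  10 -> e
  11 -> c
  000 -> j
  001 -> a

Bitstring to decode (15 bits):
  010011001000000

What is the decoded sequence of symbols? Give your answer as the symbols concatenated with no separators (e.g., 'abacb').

Answer: paepjj

Derivation:
Bit 0: prefix='0' (no match yet)
Bit 1: prefix='01' -> emit 'p', reset
Bit 2: prefix='0' (no match yet)
Bit 3: prefix='00' (no match yet)
Bit 4: prefix='001' -> emit 'a', reset
Bit 5: prefix='1' (no match yet)
Bit 6: prefix='10' -> emit 'e', reset
Bit 7: prefix='0' (no match yet)
Bit 8: prefix='01' -> emit 'p', reset
Bit 9: prefix='0' (no match yet)
Bit 10: prefix='00' (no match yet)
Bit 11: prefix='000' -> emit 'j', reset
Bit 12: prefix='0' (no match yet)
Bit 13: prefix='00' (no match yet)
Bit 14: prefix='000' -> emit 'j', reset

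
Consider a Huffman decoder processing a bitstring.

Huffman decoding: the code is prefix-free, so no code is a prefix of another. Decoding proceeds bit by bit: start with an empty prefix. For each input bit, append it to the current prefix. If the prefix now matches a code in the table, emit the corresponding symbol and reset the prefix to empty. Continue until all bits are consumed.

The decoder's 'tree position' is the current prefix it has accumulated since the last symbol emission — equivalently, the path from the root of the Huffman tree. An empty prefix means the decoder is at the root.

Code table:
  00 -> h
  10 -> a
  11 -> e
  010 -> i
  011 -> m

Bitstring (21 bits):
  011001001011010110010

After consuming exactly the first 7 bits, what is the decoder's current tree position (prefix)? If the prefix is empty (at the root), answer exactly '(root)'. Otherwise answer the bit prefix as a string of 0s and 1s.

Bit 0: prefix='0' (no match yet)
Bit 1: prefix='01' (no match yet)
Bit 2: prefix='011' -> emit 'm', reset
Bit 3: prefix='0' (no match yet)
Bit 4: prefix='00' -> emit 'h', reset
Bit 5: prefix='1' (no match yet)
Bit 6: prefix='10' -> emit 'a', reset

Answer: (root)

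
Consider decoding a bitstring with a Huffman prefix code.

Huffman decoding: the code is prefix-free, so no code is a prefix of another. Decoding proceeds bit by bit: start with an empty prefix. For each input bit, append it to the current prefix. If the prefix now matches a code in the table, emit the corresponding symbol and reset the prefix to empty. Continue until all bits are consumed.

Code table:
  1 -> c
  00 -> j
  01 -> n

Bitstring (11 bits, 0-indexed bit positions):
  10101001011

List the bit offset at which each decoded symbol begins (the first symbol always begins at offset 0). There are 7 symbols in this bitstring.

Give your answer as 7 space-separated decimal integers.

Answer: 0 1 3 5 7 8 10

Derivation:
Bit 0: prefix='1' -> emit 'c', reset
Bit 1: prefix='0' (no match yet)
Bit 2: prefix='01' -> emit 'n', reset
Bit 3: prefix='0' (no match yet)
Bit 4: prefix='01' -> emit 'n', reset
Bit 5: prefix='0' (no match yet)
Bit 6: prefix='00' -> emit 'j', reset
Bit 7: prefix='1' -> emit 'c', reset
Bit 8: prefix='0' (no match yet)
Bit 9: prefix='01' -> emit 'n', reset
Bit 10: prefix='1' -> emit 'c', reset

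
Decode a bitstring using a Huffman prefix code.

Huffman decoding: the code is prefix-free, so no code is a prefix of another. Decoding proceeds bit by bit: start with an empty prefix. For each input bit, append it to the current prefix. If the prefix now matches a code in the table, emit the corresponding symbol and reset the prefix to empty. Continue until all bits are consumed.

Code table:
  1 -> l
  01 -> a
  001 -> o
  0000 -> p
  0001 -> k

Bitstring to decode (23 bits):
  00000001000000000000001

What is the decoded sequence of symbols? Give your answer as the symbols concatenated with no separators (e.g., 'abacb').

Answer: pkpppo

Derivation:
Bit 0: prefix='0' (no match yet)
Bit 1: prefix='00' (no match yet)
Bit 2: prefix='000' (no match yet)
Bit 3: prefix='0000' -> emit 'p', reset
Bit 4: prefix='0' (no match yet)
Bit 5: prefix='00' (no match yet)
Bit 6: prefix='000' (no match yet)
Bit 7: prefix='0001' -> emit 'k', reset
Bit 8: prefix='0' (no match yet)
Bit 9: prefix='00' (no match yet)
Bit 10: prefix='000' (no match yet)
Bit 11: prefix='0000' -> emit 'p', reset
Bit 12: prefix='0' (no match yet)
Bit 13: prefix='00' (no match yet)
Bit 14: prefix='000' (no match yet)
Bit 15: prefix='0000' -> emit 'p', reset
Bit 16: prefix='0' (no match yet)
Bit 17: prefix='00' (no match yet)
Bit 18: prefix='000' (no match yet)
Bit 19: prefix='0000' -> emit 'p', reset
Bit 20: prefix='0' (no match yet)
Bit 21: prefix='00' (no match yet)
Bit 22: prefix='001' -> emit 'o', reset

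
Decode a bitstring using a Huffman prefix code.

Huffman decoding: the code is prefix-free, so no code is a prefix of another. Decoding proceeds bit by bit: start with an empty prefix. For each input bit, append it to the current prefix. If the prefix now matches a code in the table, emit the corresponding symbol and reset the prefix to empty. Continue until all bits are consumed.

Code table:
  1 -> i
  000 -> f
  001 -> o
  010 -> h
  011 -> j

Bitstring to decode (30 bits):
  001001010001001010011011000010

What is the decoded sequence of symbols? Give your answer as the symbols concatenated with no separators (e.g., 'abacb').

Bit 0: prefix='0' (no match yet)
Bit 1: prefix='00' (no match yet)
Bit 2: prefix='001' -> emit 'o', reset
Bit 3: prefix='0' (no match yet)
Bit 4: prefix='00' (no match yet)
Bit 5: prefix='001' -> emit 'o', reset
Bit 6: prefix='0' (no match yet)
Bit 7: prefix='01' (no match yet)
Bit 8: prefix='010' -> emit 'h', reset
Bit 9: prefix='0' (no match yet)
Bit 10: prefix='00' (no match yet)
Bit 11: prefix='001' -> emit 'o', reset
Bit 12: prefix='0' (no match yet)
Bit 13: prefix='00' (no match yet)
Bit 14: prefix='001' -> emit 'o', reset
Bit 15: prefix='0' (no match yet)
Bit 16: prefix='01' (no match yet)
Bit 17: prefix='010' -> emit 'h', reset
Bit 18: prefix='0' (no match yet)
Bit 19: prefix='01' (no match yet)
Bit 20: prefix='011' -> emit 'j', reset
Bit 21: prefix='0' (no match yet)
Bit 22: prefix='01' (no match yet)
Bit 23: prefix='011' -> emit 'j', reset
Bit 24: prefix='0' (no match yet)
Bit 25: prefix='00' (no match yet)
Bit 26: prefix='000' -> emit 'f', reset
Bit 27: prefix='0' (no match yet)
Bit 28: prefix='01' (no match yet)
Bit 29: prefix='010' -> emit 'h', reset

Answer: oohoohjjfh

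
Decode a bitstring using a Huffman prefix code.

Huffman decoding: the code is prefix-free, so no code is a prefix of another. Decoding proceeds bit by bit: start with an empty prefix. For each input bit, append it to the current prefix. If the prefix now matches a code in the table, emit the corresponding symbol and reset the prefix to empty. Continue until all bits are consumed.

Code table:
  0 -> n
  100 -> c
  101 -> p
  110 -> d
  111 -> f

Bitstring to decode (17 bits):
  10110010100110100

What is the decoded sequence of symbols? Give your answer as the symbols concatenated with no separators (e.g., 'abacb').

Bit 0: prefix='1' (no match yet)
Bit 1: prefix='10' (no match yet)
Bit 2: prefix='101' -> emit 'p', reset
Bit 3: prefix='1' (no match yet)
Bit 4: prefix='10' (no match yet)
Bit 5: prefix='100' -> emit 'c', reset
Bit 6: prefix='1' (no match yet)
Bit 7: prefix='10' (no match yet)
Bit 8: prefix='101' -> emit 'p', reset
Bit 9: prefix='0' -> emit 'n', reset
Bit 10: prefix='0' -> emit 'n', reset
Bit 11: prefix='1' (no match yet)
Bit 12: prefix='11' (no match yet)
Bit 13: prefix='110' -> emit 'd', reset
Bit 14: prefix='1' (no match yet)
Bit 15: prefix='10' (no match yet)
Bit 16: prefix='100' -> emit 'c', reset

Answer: pcpnndc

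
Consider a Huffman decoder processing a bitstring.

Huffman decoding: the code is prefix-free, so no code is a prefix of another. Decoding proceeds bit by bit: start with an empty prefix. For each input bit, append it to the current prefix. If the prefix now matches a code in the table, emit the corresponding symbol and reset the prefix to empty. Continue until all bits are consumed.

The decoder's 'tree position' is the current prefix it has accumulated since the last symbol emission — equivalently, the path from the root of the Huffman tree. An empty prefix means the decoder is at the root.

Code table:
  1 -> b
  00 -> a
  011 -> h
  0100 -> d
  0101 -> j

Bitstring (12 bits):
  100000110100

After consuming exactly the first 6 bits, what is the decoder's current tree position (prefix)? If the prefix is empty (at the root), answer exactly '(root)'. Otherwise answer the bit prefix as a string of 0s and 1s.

Answer: 0

Derivation:
Bit 0: prefix='1' -> emit 'b', reset
Bit 1: prefix='0' (no match yet)
Bit 2: prefix='00' -> emit 'a', reset
Bit 3: prefix='0' (no match yet)
Bit 4: prefix='00' -> emit 'a', reset
Bit 5: prefix='0' (no match yet)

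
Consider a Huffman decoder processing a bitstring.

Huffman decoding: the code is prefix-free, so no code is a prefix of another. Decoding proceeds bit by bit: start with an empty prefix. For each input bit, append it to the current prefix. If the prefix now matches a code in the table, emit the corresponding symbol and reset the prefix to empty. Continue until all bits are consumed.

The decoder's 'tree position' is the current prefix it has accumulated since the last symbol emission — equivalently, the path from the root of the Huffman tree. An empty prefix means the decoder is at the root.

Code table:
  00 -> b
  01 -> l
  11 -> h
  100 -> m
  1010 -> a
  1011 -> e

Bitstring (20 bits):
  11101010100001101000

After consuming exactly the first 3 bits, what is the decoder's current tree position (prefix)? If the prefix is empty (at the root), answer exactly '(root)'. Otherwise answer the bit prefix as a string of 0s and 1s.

Bit 0: prefix='1' (no match yet)
Bit 1: prefix='11' -> emit 'h', reset
Bit 2: prefix='1' (no match yet)

Answer: 1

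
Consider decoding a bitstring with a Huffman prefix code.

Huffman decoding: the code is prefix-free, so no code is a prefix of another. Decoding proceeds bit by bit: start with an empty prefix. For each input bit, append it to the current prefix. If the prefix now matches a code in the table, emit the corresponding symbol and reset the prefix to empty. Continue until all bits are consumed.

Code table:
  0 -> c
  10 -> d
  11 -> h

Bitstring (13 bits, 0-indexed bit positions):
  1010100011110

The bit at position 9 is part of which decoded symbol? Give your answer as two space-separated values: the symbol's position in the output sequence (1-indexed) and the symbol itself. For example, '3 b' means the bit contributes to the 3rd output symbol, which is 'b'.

Answer: 6 h

Derivation:
Bit 0: prefix='1' (no match yet)
Bit 1: prefix='10' -> emit 'd', reset
Bit 2: prefix='1' (no match yet)
Bit 3: prefix='10' -> emit 'd', reset
Bit 4: prefix='1' (no match yet)
Bit 5: prefix='10' -> emit 'd', reset
Bit 6: prefix='0' -> emit 'c', reset
Bit 7: prefix='0' -> emit 'c', reset
Bit 8: prefix='1' (no match yet)
Bit 9: prefix='11' -> emit 'h', reset
Bit 10: prefix='1' (no match yet)
Bit 11: prefix='11' -> emit 'h', reset
Bit 12: prefix='0' -> emit 'c', reset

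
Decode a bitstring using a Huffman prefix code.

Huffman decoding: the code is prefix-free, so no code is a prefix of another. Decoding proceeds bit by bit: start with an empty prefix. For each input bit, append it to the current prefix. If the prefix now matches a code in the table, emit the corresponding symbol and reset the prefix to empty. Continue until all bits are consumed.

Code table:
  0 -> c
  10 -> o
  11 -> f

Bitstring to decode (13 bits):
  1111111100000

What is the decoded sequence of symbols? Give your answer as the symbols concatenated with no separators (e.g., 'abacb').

Bit 0: prefix='1' (no match yet)
Bit 1: prefix='11' -> emit 'f', reset
Bit 2: prefix='1' (no match yet)
Bit 3: prefix='11' -> emit 'f', reset
Bit 4: prefix='1' (no match yet)
Bit 5: prefix='11' -> emit 'f', reset
Bit 6: prefix='1' (no match yet)
Bit 7: prefix='11' -> emit 'f', reset
Bit 8: prefix='0' -> emit 'c', reset
Bit 9: prefix='0' -> emit 'c', reset
Bit 10: prefix='0' -> emit 'c', reset
Bit 11: prefix='0' -> emit 'c', reset
Bit 12: prefix='0' -> emit 'c', reset

Answer: ffffccccc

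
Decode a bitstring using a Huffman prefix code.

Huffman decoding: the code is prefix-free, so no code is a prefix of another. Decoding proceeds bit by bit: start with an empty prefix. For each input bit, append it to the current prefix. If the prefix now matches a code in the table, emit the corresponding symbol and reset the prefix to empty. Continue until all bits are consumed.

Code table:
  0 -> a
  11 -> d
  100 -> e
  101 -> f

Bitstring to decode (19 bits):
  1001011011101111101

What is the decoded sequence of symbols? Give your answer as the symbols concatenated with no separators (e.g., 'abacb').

Bit 0: prefix='1' (no match yet)
Bit 1: prefix='10' (no match yet)
Bit 2: prefix='100' -> emit 'e', reset
Bit 3: prefix='1' (no match yet)
Bit 4: prefix='10' (no match yet)
Bit 5: prefix='101' -> emit 'f', reset
Bit 6: prefix='1' (no match yet)
Bit 7: prefix='10' (no match yet)
Bit 8: prefix='101' -> emit 'f', reset
Bit 9: prefix='1' (no match yet)
Bit 10: prefix='11' -> emit 'd', reset
Bit 11: prefix='0' -> emit 'a', reset
Bit 12: prefix='1' (no match yet)
Bit 13: prefix='11' -> emit 'd', reset
Bit 14: prefix='1' (no match yet)
Bit 15: prefix='11' -> emit 'd', reset
Bit 16: prefix='1' (no match yet)
Bit 17: prefix='10' (no match yet)
Bit 18: prefix='101' -> emit 'f', reset

Answer: effdaddf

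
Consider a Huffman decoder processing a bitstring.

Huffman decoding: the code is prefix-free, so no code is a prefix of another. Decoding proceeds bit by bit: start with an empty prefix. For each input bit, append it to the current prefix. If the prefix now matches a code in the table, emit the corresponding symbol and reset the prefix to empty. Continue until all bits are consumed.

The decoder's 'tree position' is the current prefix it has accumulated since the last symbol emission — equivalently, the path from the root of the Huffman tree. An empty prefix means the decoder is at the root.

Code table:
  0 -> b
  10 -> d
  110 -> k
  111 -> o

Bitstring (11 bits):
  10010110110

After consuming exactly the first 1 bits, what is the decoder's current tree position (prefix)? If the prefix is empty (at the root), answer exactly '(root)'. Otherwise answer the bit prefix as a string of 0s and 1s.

Answer: 1

Derivation:
Bit 0: prefix='1' (no match yet)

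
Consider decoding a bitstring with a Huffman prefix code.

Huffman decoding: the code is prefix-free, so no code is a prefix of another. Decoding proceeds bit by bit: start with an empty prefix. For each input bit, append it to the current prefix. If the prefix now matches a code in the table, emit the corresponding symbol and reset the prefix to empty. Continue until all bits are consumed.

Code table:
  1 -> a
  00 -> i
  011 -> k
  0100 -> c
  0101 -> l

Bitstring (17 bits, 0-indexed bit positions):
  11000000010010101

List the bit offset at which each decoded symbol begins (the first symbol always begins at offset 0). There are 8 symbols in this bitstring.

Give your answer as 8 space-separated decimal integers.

Answer: 0 1 2 4 6 8 12 13

Derivation:
Bit 0: prefix='1' -> emit 'a', reset
Bit 1: prefix='1' -> emit 'a', reset
Bit 2: prefix='0' (no match yet)
Bit 3: prefix='00' -> emit 'i', reset
Bit 4: prefix='0' (no match yet)
Bit 5: prefix='00' -> emit 'i', reset
Bit 6: prefix='0' (no match yet)
Bit 7: prefix='00' -> emit 'i', reset
Bit 8: prefix='0' (no match yet)
Bit 9: prefix='01' (no match yet)
Bit 10: prefix='010' (no match yet)
Bit 11: prefix='0100' -> emit 'c', reset
Bit 12: prefix='1' -> emit 'a', reset
Bit 13: prefix='0' (no match yet)
Bit 14: prefix='01' (no match yet)
Bit 15: prefix='010' (no match yet)
Bit 16: prefix='0101' -> emit 'l', reset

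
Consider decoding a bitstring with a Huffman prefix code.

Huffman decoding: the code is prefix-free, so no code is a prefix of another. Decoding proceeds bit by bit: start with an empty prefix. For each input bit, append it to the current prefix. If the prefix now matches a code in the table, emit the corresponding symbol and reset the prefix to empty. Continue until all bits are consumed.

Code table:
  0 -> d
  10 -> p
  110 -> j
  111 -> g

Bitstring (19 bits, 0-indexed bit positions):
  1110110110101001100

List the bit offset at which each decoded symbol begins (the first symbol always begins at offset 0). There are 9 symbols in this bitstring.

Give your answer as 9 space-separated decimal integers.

Answer: 0 3 4 7 10 12 14 15 18

Derivation:
Bit 0: prefix='1' (no match yet)
Bit 1: prefix='11' (no match yet)
Bit 2: prefix='111' -> emit 'g', reset
Bit 3: prefix='0' -> emit 'd', reset
Bit 4: prefix='1' (no match yet)
Bit 5: prefix='11' (no match yet)
Bit 6: prefix='110' -> emit 'j', reset
Bit 7: prefix='1' (no match yet)
Bit 8: prefix='11' (no match yet)
Bit 9: prefix='110' -> emit 'j', reset
Bit 10: prefix='1' (no match yet)
Bit 11: prefix='10' -> emit 'p', reset
Bit 12: prefix='1' (no match yet)
Bit 13: prefix='10' -> emit 'p', reset
Bit 14: prefix='0' -> emit 'd', reset
Bit 15: prefix='1' (no match yet)
Bit 16: prefix='11' (no match yet)
Bit 17: prefix='110' -> emit 'j', reset
Bit 18: prefix='0' -> emit 'd', reset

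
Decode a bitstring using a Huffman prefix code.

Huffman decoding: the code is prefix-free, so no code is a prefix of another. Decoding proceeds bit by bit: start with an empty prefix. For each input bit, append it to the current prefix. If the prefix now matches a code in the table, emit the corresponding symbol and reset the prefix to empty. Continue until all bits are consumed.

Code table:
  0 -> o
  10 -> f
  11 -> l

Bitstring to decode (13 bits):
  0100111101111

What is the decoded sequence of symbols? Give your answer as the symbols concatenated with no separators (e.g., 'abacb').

Bit 0: prefix='0' -> emit 'o', reset
Bit 1: prefix='1' (no match yet)
Bit 2: prefix='10' -> emit 'f', reset
Bit 3: prefix='0' -> emit 'o', reset
Bit 4: prefix='1' (no match yet)
Bit 5: prefix='11' -> emit 'l', reset
Bit 6: prefix='1' (no match yet)
Bit 7: prefix='11' -> emit 'l', reset
Bit 8: prefix='0' -> emit 'o', reset
Bit 9: prefix='1' (no match yet)
Bit 10: prefix='11' -> emit 'l', reset
Bit 11: prefix='1' (no match yet)
Bit 12: prefix='11' -> emit 'l', reset

Answer: ofolloll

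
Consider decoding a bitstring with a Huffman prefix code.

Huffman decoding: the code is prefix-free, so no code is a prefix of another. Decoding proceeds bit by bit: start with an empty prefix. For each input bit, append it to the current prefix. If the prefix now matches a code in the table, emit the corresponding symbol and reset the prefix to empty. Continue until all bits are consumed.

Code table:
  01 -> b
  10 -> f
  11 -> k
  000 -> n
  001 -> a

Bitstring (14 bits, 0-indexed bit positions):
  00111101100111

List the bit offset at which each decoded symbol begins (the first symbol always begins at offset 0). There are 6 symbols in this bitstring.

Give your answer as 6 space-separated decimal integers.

Bit 0: prefix='0' (no match yet)
Bit 1: prefix='00' (no match yet)
Bit 2: prefix='001' -> emit 'a', reset
Bit 3: prefix='1' (no match yet)
Bit 4: prefix='11' -> emit 'k', reset
Bit 5: prefix='1' (no match yet)
Bit 6: prefix='10' -> emit 'f', reset
Bit 7: prefix='1' (no match yet)
Bit 8: prefix='11' -> emit 'k', reset
Bit 9: prefix='0' (no match yet)
Bit 10: prefix='00' (no match yet)
Bit 11: prefix='001' -> emit 'a', reset
Bit 12: prefix='1' (no match yet)
Bit 13: prefix='11' -> emit 'k', reset

Answer: 0 3 5 7 9 12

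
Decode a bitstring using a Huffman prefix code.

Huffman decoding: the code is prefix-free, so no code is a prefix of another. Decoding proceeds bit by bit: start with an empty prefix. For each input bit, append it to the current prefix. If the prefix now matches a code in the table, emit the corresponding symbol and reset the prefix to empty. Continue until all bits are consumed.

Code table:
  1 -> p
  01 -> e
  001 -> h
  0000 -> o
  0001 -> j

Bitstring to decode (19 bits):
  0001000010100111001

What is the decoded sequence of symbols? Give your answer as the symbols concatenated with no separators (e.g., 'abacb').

Bit 0: prefix='0' (no match yet)
Bit 1: prefix='00' (no match yet)
Bit 2: prefix='000' (no match yet)
Bit 3: prefix='0001' -> emit 'j', reset
Bit 4: prefix='0' (no match yet)
Bit 5: prefix='00' (no match yet)
Bit 6: prefix='000' (no match yet)
Bit 7: prefix='0000' -> emit 'o', reset
Bit 8: prefix='1' -> emit 'p', reset
Bit 9: prefix='0' (no match yet)
Bit 10: prefix='01' -> emit 'e', reset
Bit 11: prefix='0' (no match yet)
Bit 12: prefix='00' (no match yet)
Bit 13: prefix='001' -> emit 'h', reset
Bit 14: prefix='1' -> emit 'p', reset
Bit 15: prefix='1' -> emit 'p', reset
Bit 16: prefix='0' (no match yet)
Bit 17: prefix='00' (no match yet)
Bit 18: prefix='001' -> emit 'h', reset

Answer: jopehpph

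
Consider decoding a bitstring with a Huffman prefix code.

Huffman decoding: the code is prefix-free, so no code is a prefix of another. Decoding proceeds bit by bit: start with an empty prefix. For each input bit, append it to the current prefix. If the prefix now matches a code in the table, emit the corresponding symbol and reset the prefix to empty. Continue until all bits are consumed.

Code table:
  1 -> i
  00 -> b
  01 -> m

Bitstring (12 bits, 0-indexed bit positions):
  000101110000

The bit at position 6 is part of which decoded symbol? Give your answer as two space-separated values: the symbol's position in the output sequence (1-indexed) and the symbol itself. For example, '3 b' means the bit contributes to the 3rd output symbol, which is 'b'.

Bit 0: prefix='0' (no match yet)
Bit 1: prefix='00' -> emit 'b', reset
Bit 2: prefix='0' (no match yet)
Bit 3: prefix='01' -> emit 'm', reset
Bit 4: prefix='0' (no match yet)
Bit 5: prefix='01' -> emit 'm', reset
Bit 6: prefix='1' -> emit 'i', reset
Bit 7: prefix='1' -> emit 'i', reset
Bit 8: prefix='0' (no match yet)
Bit 9: prefix='00' -> emit 'b', reset
Bit 10: prefix='0' (no match yet)

Answer: 4 i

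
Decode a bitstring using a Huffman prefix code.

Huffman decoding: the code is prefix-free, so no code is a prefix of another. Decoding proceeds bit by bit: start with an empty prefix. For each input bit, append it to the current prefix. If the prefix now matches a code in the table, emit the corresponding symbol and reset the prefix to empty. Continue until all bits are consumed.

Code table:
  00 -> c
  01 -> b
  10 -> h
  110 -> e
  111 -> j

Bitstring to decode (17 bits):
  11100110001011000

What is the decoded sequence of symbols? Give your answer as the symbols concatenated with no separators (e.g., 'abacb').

Answer: jcechec

Derivation:
Bit 0: prefix='1' (no match yet)
Bit 1: prefix='11' (no match yet)
Bit 2: prefix='111' -> emit 'j', reset
Bit 3: prefix='0' (no match yet)
Bit 4: prefix='00' -> emit 'c', reset
Bit 5: prefix='1' (no match yet)
Bit 6: prefix='11' (no match yet)
Bit 7: prefix='110' -> emit 'e', reset
Bit 8: prefix='0' (no match yet)
Bit 9: prefix='00' -> emit 'c', reset
Bit 10: prefix='1' (no match yet)
Bit 11: prefix='10' -> emit 'h', reset
Bit 12: prefix='1' (no match yet)
Bit 13: prefix='11' (no match yet)
Bit 14: prefix='110' -> emit 'e', reset
Bit 15: prefix='0' (no match yet)
Bit 16: prefix='00' -> emit 'c', reset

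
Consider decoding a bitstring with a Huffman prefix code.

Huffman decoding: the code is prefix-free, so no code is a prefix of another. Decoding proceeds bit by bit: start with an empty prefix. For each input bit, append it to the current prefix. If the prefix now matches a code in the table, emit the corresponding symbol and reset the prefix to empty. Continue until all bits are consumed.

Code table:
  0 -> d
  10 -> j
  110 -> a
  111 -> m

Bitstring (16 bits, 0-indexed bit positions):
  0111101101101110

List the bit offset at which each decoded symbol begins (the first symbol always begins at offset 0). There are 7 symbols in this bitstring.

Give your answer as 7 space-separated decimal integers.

Answer: 0 1 4 6 9 12 15

Derivation:
Bit 0: prefix='0' -> emit 'd', reset
Bit 1: prefix='1' (no match yet)
Bit 2: prefix='11' (no match yet)
Bit 3: prefix='111' -> emit 'm', reset
Bit 4: prefix='1' (no match yet)
Bit 5: prefix='10' -> emit 'j', reset
Bit 6: prefix='1' (no match yet)
Bit 7: prefix='11' (no match yet)
Bit 8: prefix='110' -> emit 'a', reset
Bit 9: prefix='1' (no match yet)
Bit 10: prefix='11' (no match yet)
Bit 11: prefix='110' -> emit 'a', reset
Bit 12: prefix='1' (no match yet)
Bit 13: prefix='11' (no match yet)
Bit 14: prefix='111' -> emit 'm', reset
Bit 15: prefix='0' -> emit 'd', reset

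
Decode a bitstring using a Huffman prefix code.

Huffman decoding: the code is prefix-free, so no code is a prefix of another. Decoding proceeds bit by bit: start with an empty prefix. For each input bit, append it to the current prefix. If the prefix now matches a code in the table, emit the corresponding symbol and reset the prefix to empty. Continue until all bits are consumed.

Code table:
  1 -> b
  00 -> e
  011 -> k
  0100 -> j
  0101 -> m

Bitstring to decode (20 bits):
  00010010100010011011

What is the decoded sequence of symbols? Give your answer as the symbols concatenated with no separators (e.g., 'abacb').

Answer: ejbjjbbk

Derivation:
Bit 0: prefix='0' (no match yet)
Bit 1: prefix='00' -> emit 'e', reset
Bit 2: prefix='0' (no match yet)
Bit 3: prefix='01' (no match yet)
Bit 4: prefix='010' (no match yet)
Bit 5: prefix='0100' -> emit 'j', reset
Bit 6: prefix='1' -> emit 'b', reset
Bit 7: prefix='0' (no match yet)
Bit 8: prefix='01' (no match yet)
Bit 9: prefix='010' (no match yet)
Bit 10: prefix='0100' -> emit 'j', reset
Bit 11: prefix='0' (no match yet)
Bit 12: prefix='01' (no match yet)
Bit 13: prefix='010' (no match yet)
Bit 14: prefix='0100' -> emit 'j', reset
Bit 15: prefix='1' -> emit 'b', reset
Bit 16: prefix='1' -> emit 'b', reset
Bit 17: prefix='0' (no match yet)
Bit 18: prefix='01' (no match yet)
Bit 19: prefix='011' -> emit 'k', reset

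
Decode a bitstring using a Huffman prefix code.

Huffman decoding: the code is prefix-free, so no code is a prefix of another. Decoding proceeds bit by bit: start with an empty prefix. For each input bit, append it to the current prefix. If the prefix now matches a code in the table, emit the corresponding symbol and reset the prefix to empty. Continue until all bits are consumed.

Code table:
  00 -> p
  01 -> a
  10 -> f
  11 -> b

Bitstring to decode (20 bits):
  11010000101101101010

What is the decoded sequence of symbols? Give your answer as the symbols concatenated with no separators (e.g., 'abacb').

Bit 0: prefix='1' (no match yet)
Bit 1: prefix='11' -> emit 'b', reset
Bit 2: prefix='0' (no match yet)
Bit 3: prefix='01' -> emit 'a', reset
Bit 4: prefix='0' (no match yet)
Bit 5: prefix='00' -> emit 'p', reset
Bit 6: prefix='0' (no match yet)
Bit 7: prefix='00' -> emit 'p', reset
Bit 8: prefix='1' (no match yet)
Bit 9: prefix='10' -> emit 'f', reset
Bit 10: prefix='1' (no match yet)
Bit 11: prefix='11' -> emit 'b', reset
Bit 12: prefix='0' (no match yet)
Bit 13: prefix='01' -> emit 'a', reset
Bit 14: prefix='1' (no match yet)
Bit 15: prefix='10' -> emit 'f', reset
Bit 16: prefix='1' (no match yet)
Bit 17: prefix='10' -> emit 'f', reset
Bit 18: prefix='1' (no match yet)
Bit 19: prefix='10' -> emit 'f', reset

Answer: bappfbafff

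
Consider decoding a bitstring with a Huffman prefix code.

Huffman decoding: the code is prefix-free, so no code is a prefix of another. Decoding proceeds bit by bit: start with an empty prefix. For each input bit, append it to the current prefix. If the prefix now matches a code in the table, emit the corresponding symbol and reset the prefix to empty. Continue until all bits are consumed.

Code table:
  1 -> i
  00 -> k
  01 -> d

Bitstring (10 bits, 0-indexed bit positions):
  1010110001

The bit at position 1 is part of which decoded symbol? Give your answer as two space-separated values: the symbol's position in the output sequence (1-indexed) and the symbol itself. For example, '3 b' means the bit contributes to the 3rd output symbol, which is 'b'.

Answer: 2 d

Derivation:
Bit 0: prefix='1' -> emit 'i', reset
Bit 1: prefix='0' (no match yet)
Bit 2: prefix='01' -> emit 'd', reset
Bit 3: prefix='0' (no match yet)
Bit 4: prefix='01' -> emit 'd', reset
Bit 5: prefix='1' -> emit 'i', reset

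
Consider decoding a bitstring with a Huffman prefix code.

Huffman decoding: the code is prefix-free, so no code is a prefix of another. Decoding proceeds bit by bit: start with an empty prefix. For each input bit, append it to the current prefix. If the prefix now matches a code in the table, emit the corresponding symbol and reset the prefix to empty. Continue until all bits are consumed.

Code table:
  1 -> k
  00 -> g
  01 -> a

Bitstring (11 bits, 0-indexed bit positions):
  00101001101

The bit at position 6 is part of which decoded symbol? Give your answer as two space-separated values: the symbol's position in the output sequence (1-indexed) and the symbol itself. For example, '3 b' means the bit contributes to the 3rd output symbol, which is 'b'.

Bit 0: prefix='0' (no match yet)
Bit 1: prefix='00' -> emit 'g', reset
Bit 2: prefix='1' -> emit 'k', reset
Bit 3: prefix='0' (no match yet)
Bit 4: prefix='01' -> emit 'a', reset
Bit 5: prefix='0' (no match yet)
Bit 6: prefix='00' -> emit 'g', reset
Bit 7: prefix='1' -> emit 'k', reset
Bit 8: prefix='1' -> emit 'k', reset
Bit 9: prefix='0' (no match yet)
Bit 10: prefix='01' -> emit 'a', reset

Answer: 4 g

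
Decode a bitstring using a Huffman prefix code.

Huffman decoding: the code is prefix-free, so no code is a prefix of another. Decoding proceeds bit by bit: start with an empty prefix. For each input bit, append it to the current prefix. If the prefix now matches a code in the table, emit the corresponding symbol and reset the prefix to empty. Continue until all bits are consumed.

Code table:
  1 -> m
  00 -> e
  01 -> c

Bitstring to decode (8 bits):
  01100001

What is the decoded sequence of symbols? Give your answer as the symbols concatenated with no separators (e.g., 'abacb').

Bit 0: prefix='0' (no match yet)
Bit 1: prefix='01' -> emit 'c', reset
Bit 2: prefix='1' -> emit 'm', reset
Bit 3: prefix='0' (no match yet)
Bit 4: prefix='00' -> emit 'e', reset
Bit 5: prefix='0' (no match yet)
Bit 6: prefix='00' -> emit 'e', reset
Bit 7: prefix='1' -> emit 'm', reset

Answer: cmeem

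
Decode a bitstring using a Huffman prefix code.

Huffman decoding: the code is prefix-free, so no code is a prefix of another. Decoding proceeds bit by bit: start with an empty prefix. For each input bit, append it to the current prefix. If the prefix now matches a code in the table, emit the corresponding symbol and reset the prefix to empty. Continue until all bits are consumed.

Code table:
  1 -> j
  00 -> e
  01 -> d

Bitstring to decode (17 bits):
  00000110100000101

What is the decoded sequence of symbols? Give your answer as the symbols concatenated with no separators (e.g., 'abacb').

Answer: eedjdeedd

Derivation:
Bit 0: prefix='0' (no match yet)
Bit 1: prefix='00' -> emit 'e', reset
Bit 2: prefix='0' (no match yet)
Bit 3: prefix='00' -> emit 'e', reset
Bit 4: prefix='0' (no match yet)
Bit 5: prefix='01' -> emit 'd', reset
Bit 6: prefix='1' -> emit 'j', reset
Bit 7: prefix='0' (no match yet)
Bit 8: prefix='01' -> emit 'd', reset
Bit 9: prefix='0' (no match yet)
Bit 10: prefix='00' -> emit 'e', reset
Bit 11: prefix='0' (no match yet)
Bit 12: prefix='00' -> emit 'e', reset
Bit 13: prefix='0' (no match yet)
Bit 14: prefix='01' -> emit 'd', reset
Bit 15: prefix='0' (no match yet)
Bit 16: prefix='01' -> emit 'd', reset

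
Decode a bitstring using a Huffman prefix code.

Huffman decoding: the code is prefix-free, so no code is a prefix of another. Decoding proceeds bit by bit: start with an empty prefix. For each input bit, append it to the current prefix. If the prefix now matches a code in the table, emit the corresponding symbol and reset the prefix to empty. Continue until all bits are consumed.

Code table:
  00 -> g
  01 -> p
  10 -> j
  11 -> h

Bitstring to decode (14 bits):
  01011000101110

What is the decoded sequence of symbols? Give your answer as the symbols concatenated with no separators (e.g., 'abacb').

Answer: ppjgjhj

Derivation:
Bit 0: prefix='0' (no match yet)
Bit 1: prefix='01' -> emit 'p', reset
Bit 2: prefix='0' (no match yet)
Bit 3: prefix='01' -> emit 'p', reset
Bit 4: prefix='1' (no match yet)
Bit 5: prefix='10' -> emit 'j', reset
Bit 6: prefix='0' (no match yet)
Bit 7: prefix='00' -> emit 'g', reset
Bit 8: prefix='1' (no match yet)
Bit 9: prefix='10' -> emit 'j', reset
Bit 10: prefix='1' (no match yet)
Bit 11: prefix='11' -> emit 'h', reset
Bit 12: prefix='1' (no match yet)
Bit 13: prefix='10' -> emit 'j', reset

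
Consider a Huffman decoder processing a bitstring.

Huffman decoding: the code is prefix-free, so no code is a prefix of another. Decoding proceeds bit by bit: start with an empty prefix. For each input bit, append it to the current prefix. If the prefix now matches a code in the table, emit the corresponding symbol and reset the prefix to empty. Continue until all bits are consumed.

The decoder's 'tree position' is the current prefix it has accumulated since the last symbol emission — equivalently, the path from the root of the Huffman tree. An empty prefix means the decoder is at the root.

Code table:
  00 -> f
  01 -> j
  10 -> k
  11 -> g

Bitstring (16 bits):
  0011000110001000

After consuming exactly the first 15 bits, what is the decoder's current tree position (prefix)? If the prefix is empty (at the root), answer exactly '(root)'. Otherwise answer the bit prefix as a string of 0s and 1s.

Bit 0: prefix='0' (no match yet)
Bit 1: prefix='00' -> emit 'f', reset
Bit 2: prefix='1' (no match yet)
Bit 3: prefix='11' -> emit 'g', reset
Bit 4: prefix='0' (no match yet)
Bit 5: prefix='00' -> emit 'f', reset
Bit 6: prefix='0' (no match yet)
Bit 7: prefix='01' -> emit 'j', reset
Bit 8: prefix='1' (no match yet)
Bit 9: prefix='10' -> emit 'k', reset
Bit 10: prefix='0' (no match yet)
Bit 11: prefix='00' -> emit 'f', reset
Bit 12: prefix='1' (no match yet)
Bit 13: prefix='10' -> emit 'k', reset
Bit 14: prefix='0' (no match yet)

Answer: 0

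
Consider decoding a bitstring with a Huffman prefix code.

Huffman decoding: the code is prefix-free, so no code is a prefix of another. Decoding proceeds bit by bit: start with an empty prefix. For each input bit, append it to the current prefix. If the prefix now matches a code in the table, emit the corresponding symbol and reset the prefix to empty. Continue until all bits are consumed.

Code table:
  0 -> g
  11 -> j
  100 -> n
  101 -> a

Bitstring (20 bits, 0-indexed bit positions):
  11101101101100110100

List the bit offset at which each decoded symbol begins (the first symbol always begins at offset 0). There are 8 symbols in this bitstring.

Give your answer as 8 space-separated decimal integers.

Bit 0: prefix='1' (no match yet)
Bit 1: prefix='11' -> emit 'j', reset
Bit 2: prefix='1' (no match yet)
Bit 3: prefix='10' (no match yet)
Bit 4: prefix='101' -> emit 'a', reset
Bit 5: prefix='1' (no match yet)
Bit 6: prefix='10' (no match yet)
Bit 7: prefix='101' -> emit 'a', reset
Bit 8: prefix='1' (no match yet)
Bit 9: prefix='10' (no match yet)
Bit 10: prefix='101' -> emit 'a', reset
Bit 11: prefix='1' (no match yet)
Bit 12: prefix='10' (no match yet)
Bit 13: prefix='100' -> emit 'n', reset
Bit 14: prefix='1' (no match yet)
Bit 15: prefix='11' -> emit 'j', reset
Bit 16: prefix='0' -> emit 'g', reset
Bit 17: prefix='1' (no match yet)
Bit 18: prefix='10' (no match yet)
Bit 19: prefix='100' -> emit 'n', reset

Answer: 0 2 5 8 11 14 16 17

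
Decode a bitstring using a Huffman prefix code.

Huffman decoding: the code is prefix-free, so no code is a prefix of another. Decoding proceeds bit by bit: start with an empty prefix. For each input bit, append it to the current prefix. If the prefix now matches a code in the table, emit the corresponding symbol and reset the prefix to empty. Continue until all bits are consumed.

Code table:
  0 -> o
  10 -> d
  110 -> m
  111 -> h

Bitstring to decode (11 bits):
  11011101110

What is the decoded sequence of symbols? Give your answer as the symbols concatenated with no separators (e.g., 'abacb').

Bit 0: prefix='1' (no match yet)
Bit 1: prefix='11' (no match yet)
Bit 2: prefix='110' -> emit 'm', reset
Bit 3: prefix='1' (no match yet)
Bit 4: prefix='11' (no match yet)
Bit 5: prefix='111' -> emit 'h', reset
Bit 6: prefix='0' -> emit 'o', reset
Bit 7: prefix='1' (no match yet)
Bit 8: prefix='11' (no match yet)
Bit 9: prefix='111' -> emit 'h', reset
Bit 10: prefix='0' -> emit 'o', reset

Answer: mhoho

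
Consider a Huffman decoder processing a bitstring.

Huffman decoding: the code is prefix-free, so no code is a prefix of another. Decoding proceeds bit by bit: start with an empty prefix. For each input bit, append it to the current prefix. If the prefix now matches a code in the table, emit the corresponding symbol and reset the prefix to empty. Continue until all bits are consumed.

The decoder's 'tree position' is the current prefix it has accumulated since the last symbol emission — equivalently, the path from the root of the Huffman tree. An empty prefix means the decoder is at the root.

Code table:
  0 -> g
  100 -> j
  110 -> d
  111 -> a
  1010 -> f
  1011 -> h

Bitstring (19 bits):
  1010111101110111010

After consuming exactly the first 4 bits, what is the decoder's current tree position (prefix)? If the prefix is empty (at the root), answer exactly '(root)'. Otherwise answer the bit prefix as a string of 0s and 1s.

Answer: (root)

Derivation:
Bit 0: prefix='1' (no match yet)
Bit 1: prefix='10' (no match yet)
Bit 2: prefix='101' (no match yet)
Bit 3: prefix='1010' -> emit 'f', reset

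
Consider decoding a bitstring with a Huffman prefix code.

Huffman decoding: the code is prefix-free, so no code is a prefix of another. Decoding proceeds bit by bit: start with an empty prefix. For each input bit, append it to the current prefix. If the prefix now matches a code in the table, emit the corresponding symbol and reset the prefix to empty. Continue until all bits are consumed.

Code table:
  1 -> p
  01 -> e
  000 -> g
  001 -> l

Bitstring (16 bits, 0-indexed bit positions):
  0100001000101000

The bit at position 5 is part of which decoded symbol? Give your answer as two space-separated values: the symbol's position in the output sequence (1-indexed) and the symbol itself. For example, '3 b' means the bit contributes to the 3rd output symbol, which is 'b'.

Bit 0: prefix='0' (no match yet)
Bit 1: prefix='01' -> emit 'e', reset
Bit 2: prefix='0' (no match yet)
Bit 3: prefix='00' (no match yet)
Bit 4: prefix='000' -> emit 'g', reset
Bit 5: prefix='0' (no match yet)
Bit 6: prefix='01' -> emit 'e', reset
Bit 7: prefix='0' (no match yet)
Bit 8: prefix='00' (no match yet)
Bit 9: prefix='000' -> emit 'g', reset

Answer: 3 e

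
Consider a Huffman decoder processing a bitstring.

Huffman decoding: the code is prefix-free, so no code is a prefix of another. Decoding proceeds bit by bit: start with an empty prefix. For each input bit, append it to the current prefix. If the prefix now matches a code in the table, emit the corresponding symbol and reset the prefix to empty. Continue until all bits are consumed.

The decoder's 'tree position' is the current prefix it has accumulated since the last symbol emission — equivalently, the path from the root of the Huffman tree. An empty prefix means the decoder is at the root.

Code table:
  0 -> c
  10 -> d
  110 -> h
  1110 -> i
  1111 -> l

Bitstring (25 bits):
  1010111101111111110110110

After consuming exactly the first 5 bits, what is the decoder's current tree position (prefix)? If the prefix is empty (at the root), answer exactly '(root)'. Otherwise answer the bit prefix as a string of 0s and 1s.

Bit 0: prefix='1' (no match yet)
Bit 1: prefix='10' -> emit 'd', reset
Bit 2: prefix='1' (no match yet)
Bit 3: prefix='10' -> emit 'd', reset
Bit 4: prefix='1' (no match yet)

Answer: 1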